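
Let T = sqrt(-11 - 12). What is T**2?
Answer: -23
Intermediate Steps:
T = I*sqrt(23) (T = sqrt(-23) = I*sqrt(23) ≈ 4.7958*I)
T**2 = (I*sqrt(23))**2 = -23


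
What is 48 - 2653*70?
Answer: -185662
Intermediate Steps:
48 - 2653*70 = 48 - 379*490 = 48 - 185710 = -185662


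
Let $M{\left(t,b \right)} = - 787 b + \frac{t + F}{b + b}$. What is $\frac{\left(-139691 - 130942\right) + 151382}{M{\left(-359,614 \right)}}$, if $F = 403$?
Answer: $\frac{36610057}{148347915} \approx 0.24679$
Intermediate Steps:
$M{\left(t,b \right)} = - 787 b + \frac{403 + t}{2 b}$ ($M{\left(t,b \right)} = - 787 b + \frac{t + 403}{b + b} = - 787 b + \frac{403 + t}{2 b}$)
$\frac{\left(-139691 - 130942\right) + 151382}{M{\left(-359,614 \right)}} = \frac{\left(-139691 - 130942\right) + 151382}{\frac{1}{2} \cdot \frac{1}{614} \left(403 - 359 - 1574 \cdot 614^{2}\right)} = \frac{-270633 + 151382}{\frac{1}{2} \cdot \frac{1}{614} \left(403 - 359 - 593391704\right)} = - \frac{119251}{\frac{1}{2} \cdot \frac{1}{614} \left(403 - 359 - 593391704\right)} = - \frac{119251}{\frac{1}{2} \cdot \frac{1}{614} \left(-593391660\right)} = - \frac{119251}{- \frac{148347915}{307}} = \left(-119251\right) \left(- \frac{307}{148347915}\right) = \frac{36610057}{148347915}$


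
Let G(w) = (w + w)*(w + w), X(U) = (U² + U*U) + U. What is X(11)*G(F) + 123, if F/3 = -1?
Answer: 9231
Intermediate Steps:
F = -3 (F = 3*(-1) = -3)
X(U) = U + 2*U² (X(U) = (U² + U²) + U = 2*U² + U = U + 2*U²)
G(w) = 4*w² (G(w) = (2*w)*(2*w) = 4*w²)
X(11)*G(F) + 123 = (11*(1 + 2*11))*(4*(-3)²) + 123 = (11*(1 + 22))*(4*9) + 123 = (11*23)*36 + 123 = 253*36 + 123 = 9108 + 123 = 9231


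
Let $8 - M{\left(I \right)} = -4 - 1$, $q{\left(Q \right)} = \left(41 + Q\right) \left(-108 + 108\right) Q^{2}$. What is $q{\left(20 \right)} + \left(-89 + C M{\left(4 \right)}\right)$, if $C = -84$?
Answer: $-1181$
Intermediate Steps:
$q{\left(Q \right)} = 0$ ($q{\left(Q \right)} = \left(41 + Q\right) 0 Q^{2} = 0 Q^{2} = 0$)
$M{\left(I \right)} = 13$ ($M{\left(I \right)} = 8 - \left(-4 - 1\right) = 8 - -5 = 8 + 5 = 13$)
$q{\left(20 \right)} + \left(-89 + C M{\left(4 \right)}\right) = 0 - 1181 = -1181$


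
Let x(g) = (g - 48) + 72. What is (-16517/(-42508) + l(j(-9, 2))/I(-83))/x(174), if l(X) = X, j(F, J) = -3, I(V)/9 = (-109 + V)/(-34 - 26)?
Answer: 145069/100999008 ≈ 0.0014363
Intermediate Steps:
I(V) = 327/20 - 3*V/20 (I(V) = 9*((-109 + V)/(-34 - 26)) = 9*((-109 + V)/(-60)) = 9*((-109 + V)*(-1/60)) = 9*(109/60 - V/60) = 327/20 - 3*V/20)
x(g) = 24 + g (x(g) = (-48 + g) + 72 = 24 + g)
(-16517/(-42508) + l(j(-9, 2))/I(-83))/x(174) = (-16517/(-42508) - 3/(327/20 - 3/20*(-83)))/(24 + 174) = (-16517*(-1/42508) - 3/(327/20 + 249/20))/198 = (16517/42508 - 3/144/5)*(1/198) = (16517/42508 - 3*5/144)*(1/198) = (16517/42508 - 5/48)*(1/198) = (145069/510096)*(1/198) = 145069/100999008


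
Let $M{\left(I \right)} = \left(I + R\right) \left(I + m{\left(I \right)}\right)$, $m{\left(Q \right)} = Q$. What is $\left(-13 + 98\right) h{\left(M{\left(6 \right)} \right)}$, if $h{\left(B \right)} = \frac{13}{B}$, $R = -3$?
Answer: $\frac{1105}{36} \approx 30.694$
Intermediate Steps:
$M{\left(I \right)} = 2 I \left(-3 + I\right)$ ($M{\left(I \right)} = \left(I - 3\right) \left(I + I\right) = \left(-3 + I\right) 2 I = 2 I \left(-3 + I\right)$)
$\left(-13 + 98\right) h{\left(M{\left(6 \right)} \right)} = \left(-13 + 98\right) \frac{13}{2 \cdot 6 \left(-3 + 6\right)} = 85 \frac{13}{2 \cdot 6 \cdot 3} = 85 \cdot \frac{13}{36} = \frac{1105}{36}$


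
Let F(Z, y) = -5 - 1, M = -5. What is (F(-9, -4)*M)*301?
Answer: 9030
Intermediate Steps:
F(Z, y) = -6
(F(-9, -4)*M)*301 = -6*(-5)*301 = 30*301 = 9030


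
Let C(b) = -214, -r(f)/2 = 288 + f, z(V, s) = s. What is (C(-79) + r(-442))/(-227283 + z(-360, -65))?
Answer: -47/113674 ≈ -0.00041346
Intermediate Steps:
r(f) = -576 - 2*f (r(f) = -2*(288 + f) = -576 - 2*f)
(C(-79) + r(-442))/(-227283 + z(-360, -65)) = (-214 + (-576 - 2*(-442)))/(-227283 - 65) = (-214 + (-576 + 884))/(-227348) = (-214 + 308)*(-1/227348) = 94*(-1/227348) = -47/113674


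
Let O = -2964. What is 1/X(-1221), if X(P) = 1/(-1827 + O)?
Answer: -4791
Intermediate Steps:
X(P) = -1/4791 (X(P) = 1/(-1827 - 2964) = 1/(-4791) = -1/4791)
1/X(-1221) = 1/(-1/4791) = -4791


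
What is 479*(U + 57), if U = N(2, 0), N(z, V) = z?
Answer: 28261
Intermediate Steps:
U = 2
479*(U + 57) = 479*(2 + 57) = 479*59 = 28261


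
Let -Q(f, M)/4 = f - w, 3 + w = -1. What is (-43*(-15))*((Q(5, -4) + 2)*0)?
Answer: 0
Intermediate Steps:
w = -4 (w = -3 - 1 = -4)
Q(f, M) = -16 - 4*f (Q(f, M) = -4*(f - 1*(-4)) = -4*(f + 4) = -4*(4 + f) = -16 - 4*f)
(-43*(-15))*((Q(5, -4) + 2)*0) = (-43*(-15))*(((-16 - 4*5) + 2)*0) = 645*(((-16 - 20) + 2)*0) = 645*((-36 + 2)*0) = 645*(-34*0) = 645*0 = 0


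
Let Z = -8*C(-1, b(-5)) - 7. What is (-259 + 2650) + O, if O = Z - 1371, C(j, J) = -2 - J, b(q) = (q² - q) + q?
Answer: 1229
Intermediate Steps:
b(q) = q²
Z = 209 (Z = -8*(-2 - 1*(-5)²) - 7 = -8*(-2 - 1*25) - 7 = -8*(-2 - 25) - 7 = -8*(-27) - 7 = 216 - 7 = 209)
O = -1162 (O = 209 - 1371 = -1162)
(-259 + 2650) + O = (-259 + 2650) - 1162 = 2391 - 1162 = 1229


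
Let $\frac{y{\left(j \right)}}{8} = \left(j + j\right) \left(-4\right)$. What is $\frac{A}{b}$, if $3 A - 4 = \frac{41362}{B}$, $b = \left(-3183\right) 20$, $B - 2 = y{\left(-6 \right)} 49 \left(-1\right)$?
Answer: $- \frac{1883}{199616540} \approx -9.4331 \cdot 10^{-6}$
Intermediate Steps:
$y{\left(j \right)} = - 64 j$ ($y{\left(j \right)} = 8 \left(j + j\right) \left(-4\right) = 8 \cdot 2 j \left(-4\right) = 8 \left(- 8 j\right) = - 64 j$)
$B = -18814$ ($B = 2 + \left(-64\right) \left(-6\right) 49 \left(-1\right) = 2 + 384 \cdot 49 \left(-1\right) = 2 + 18816 \left(-1\right) = 2 - 18816 = -18814$)
$b = -63660$
$A = \frac{5649}{9407}$ ($A = \frac{4}{3} + \frac{41362 \frac{1}{-18814}}{3} = \frac{4}{3} + \frac{41362 \left(- \frac{1}{18814}\right)}{3} = \frac{4}{3} + \frac{1}{3} \left(- \frac{20681}{9407}\right) = \frac{4}{3} - \frac{20681}{28221} = \frac{5649}{9407} \approx 0.60051$)
$\frac{A}{b} = \frac{5649}{9407 \left(-63660\right)} = \frac{5649}{9407} \left(- \frac{1}{63660}\right) = - \frac{1883}{199616540}$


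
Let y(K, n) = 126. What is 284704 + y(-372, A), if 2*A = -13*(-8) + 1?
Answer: 284830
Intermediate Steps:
A = 105/2 (A = (-13*(-8) + 1)/2 = (104 + 1)/2 = (1/2)*105 = 105/2 ≈ 52.500)
284704 + y(-372, A) = 284704 + 126 = 284830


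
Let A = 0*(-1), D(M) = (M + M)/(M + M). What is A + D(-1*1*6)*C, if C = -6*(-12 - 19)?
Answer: 186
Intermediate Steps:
C = 186 (C = -6*(-31) = 186)
D(M) = 1 (D(M) = (2*M)/((2*M)) = (2*M)*(1/(2*M)) = 1)
A = 0
A + D(-1*1*6)*C = 0 + 1*186 = 0 + 186 = 186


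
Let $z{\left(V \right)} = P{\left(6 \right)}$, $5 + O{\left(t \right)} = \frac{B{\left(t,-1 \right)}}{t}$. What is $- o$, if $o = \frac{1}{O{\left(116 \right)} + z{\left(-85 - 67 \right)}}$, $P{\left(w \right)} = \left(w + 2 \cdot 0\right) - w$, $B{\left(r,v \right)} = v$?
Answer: $\frac{116}{581} \approx 0.19966$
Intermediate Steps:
$O{\left(t \right)} = -5 - \frac{1}{t}$
$P{\left(w \right)} = 0$ ($P{\left(w \right)} = \left(w + 0\right) - w = w - w = 0$)
$z{\left(V \right)} = 0$
$o = - \frac{116}{581}$ ($o = \frac{1}{\left(-5 - \frac{1}{116}\right) + 0} = \frac{1}{- \frac{581}{116} + 0} = \frac{1}{- \frac{581}{116}} = - \frac{116}{581} \approx -0.19966$)
$- o = \left(-1\right) \left(- \frac{116}{581}\right) = \frac{116}{581}$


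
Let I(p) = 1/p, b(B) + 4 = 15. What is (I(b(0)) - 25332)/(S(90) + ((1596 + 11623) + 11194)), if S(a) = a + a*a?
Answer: -278651/358633 ≈ -0.77698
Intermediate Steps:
S(a) = a + a²
b(B) = 11 (b(B) = -4 + 15 = 11)
(I(b(0)) - 25332)/(S(90) + ((1596 + 11623) + 11194)) = (1/11 - 25332)/(90*(1 + 90) + ((1596 + 11623) + 11194)) = (1/11 - 25332)/(90*91 + (13219 + 11194)) = -278651/(11*(8190 + 24413)) = -278651/11/32603 = -278651/11*1/32603 = -278651/358633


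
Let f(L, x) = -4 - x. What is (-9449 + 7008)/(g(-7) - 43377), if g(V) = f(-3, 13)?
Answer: 2441/43394 ≈ 0.056252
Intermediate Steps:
g(V) = -17 (g(V) = -4 - 1*13 = -4 - 13 = -17)
(-9449 + 7008)/(g(-7) - 43377) = (-9449 + 7008)/(-17 - 43377) = -2441/(-43394) = -2441*(-1/43394) = 2441/43394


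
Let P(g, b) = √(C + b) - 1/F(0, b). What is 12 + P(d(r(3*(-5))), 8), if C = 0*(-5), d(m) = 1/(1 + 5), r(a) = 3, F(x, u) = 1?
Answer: 11 + 2*√2 ≈ 13.828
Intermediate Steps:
d(m) = ⅙ (d(m) = 1/6 = ⅙)
C = 0
P(g, b) = -1 + √b (P(g, b) = √(0 + b) - 1/1 = √b - 1*1 = √b - 1 = -1 + √b)
12 + P(d(r(3*(-5))), 8) = 12 + (-1 + √8) = 12 + (-1 + 2*√2) = 11 + 2*√2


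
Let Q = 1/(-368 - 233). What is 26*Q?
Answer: -26/601 ≈ -0.043261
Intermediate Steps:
Q = -1/601 (Q = 1/(-601) = -1/601 ≈ -0.0016639)
26*Q = 26*(-1/601) = -26/601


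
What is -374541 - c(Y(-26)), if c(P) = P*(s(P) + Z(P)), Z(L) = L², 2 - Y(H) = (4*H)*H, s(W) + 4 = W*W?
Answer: 39453159467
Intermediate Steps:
s(W) = -4 + W² (s(W) = -4 + W*W = -4 + W²)
Y(H) = 2 - 4*H² (Y(H) = 2 - 4*H*H = 2 - 4*H²)
c(P) = P*(-4 + 2*P²) (c(P) = P*((-4 + P²) + P²) = P*(-4 + 2*P²))
-374541 - c(Y(-26)) = -374541 - 2*(2 - 4*(-26)²)*(-2 + (2 - 4*(-26)²)²) = -374541 - 2*(2 - 4*676)*(-2 + (2 - 4*676)²) = -374541 - 2*(2 - 2704)*(-2 + (2 - 2704)²) = -374541 - 2*(-2702)*(-2 + (-2702)²) = -374541 - 2*(-2702)*(-2 + 7300804) = -374541 - 2*(-2702)*7300802 = -374541 - 1*(-39453534008) = -374541 + 39453534008 = 39453159467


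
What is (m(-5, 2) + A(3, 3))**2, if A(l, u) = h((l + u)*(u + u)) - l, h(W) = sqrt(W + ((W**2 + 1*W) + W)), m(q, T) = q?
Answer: 1468 - 96*sqrt(39) ≈ 868.48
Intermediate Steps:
h(W) = sqrt(W**2 + 3*W) (h(W) = sqrt(W + ((W**2 + W) + W)) = sqrt(W + ((W + W**2) + W)) = sqrt(W + (W**2 + 2*W)) = sqrt(W**2 + 3*W))
A(l, u) = -l + sqrt(2)*sqrt(u*(3 + 2*u*(l + u))*(l + u)) (A(l, u) = sqrt(((l + u)*(u + u))*(3 + (l + u)*(u + u))) - l = sqrt(((l + u)*(2*u))*(3 + (l + u)*(2*u))) - l = sqrt((2*u*(l + u))*(3 + 2*u*(l + u))) - l = sqrt(2*u*(3 + 2*u*(l + u))*(l + u)) - l = sqrt(2)*sqrt(u*(3 + 2*u*(l + u))*(l + u)) - l = -l + sqrt(2)*sqrt(u*(3 + 2*u*(l + u))*(l + u)))
(m(-5, 2) + A(3, 3))**2 = (-5 + (-1*3 + sqrt(2)*sqrt(3*(3 + 2*3*(3 + 3))*(3 + 3))))**2 = (-5 + (-3 + sqrt(2)*sqrt(3*(3 + 2*3*6)*6)))**2 = (-5 + (-3 + sqrt(2)*sqrt(3*(3 + 36)*6)))**2 = (-5 + (-3 + sqrt(2)*sqrt(3*39*6)))**2 = (-5 + (-3 + sqrt(2)*sqrt(702)))**2 = (-5 + (-3 + sqrt(2)*(3*sqrt(78))))**2 = (-5 + (-3 + 6*sqrt(39)))**2 = (-8 + 6*sqrt(39))**2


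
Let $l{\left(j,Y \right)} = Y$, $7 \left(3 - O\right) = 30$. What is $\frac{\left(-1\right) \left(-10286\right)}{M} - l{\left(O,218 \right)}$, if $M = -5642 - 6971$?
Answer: $- \frac{2759920}{12613} \approx -218.82$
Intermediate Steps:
$O = - \frac{9}{7}$ ($O = 3 - \frac{30}{7} = - \frac{9}{7} \approx -1.2857$)
$M = -12613$ ($M = -5642 - 6971 = -12613$)
$\frac{\left(-1\right) \left(-10286\right)}{M} - l{\left(O,218 \right)} = \frac{\left(-1\right) \left(-10286\right)}{-12613} - 218 = 10286 \left(- \frac{1}{12613}\right) - 218 = - \frac{10286}{12613} - 218 = - \frac{2759920}{12613}$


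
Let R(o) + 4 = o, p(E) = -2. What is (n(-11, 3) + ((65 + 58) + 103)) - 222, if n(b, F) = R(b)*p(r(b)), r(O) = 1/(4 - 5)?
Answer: 34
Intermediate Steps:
r(O) = -1 (r(O) = 1/(-1) = -1)
R(o) = -4 + o
n(b, F) = 8 - 2*b (n(b, F) = (-4 + b)*(-2) = 8 - 2*b)
(n(-11, 3) + ((65 + 58) + 103)) - 222 = ((8 - 2*(-11)) + ((65 + 58) + 103)) - 222 = ((8 + 22) + (123 + 103)) - 222 = (30 + 226) - 222 = 256 - 222 = 34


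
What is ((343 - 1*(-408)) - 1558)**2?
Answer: 651249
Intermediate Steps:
((343 - 1*(-408)) - 1558)**2 = ((343 + 408) - 1558)**2 = (751 - 1558)**2 = (-807)**2 = 651249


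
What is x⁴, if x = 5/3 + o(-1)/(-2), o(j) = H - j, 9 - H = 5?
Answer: 625/1296 ≈ 0.48225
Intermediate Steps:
H = 4 (H = 9 - 1*5 = 9 - 5 = 4)
o(j) = 4 - j
x = -⅚ (x = 5/3 + (4 - 1*(-1))/(-2) = 5*(⅓) + (4 + 1)*(-½) = 5/3 + 5*(-½) = 5/3 - 5/2 = -⅚ ≈ -0.83333)
x⁴ = (-⅚)⁴ = 625/1296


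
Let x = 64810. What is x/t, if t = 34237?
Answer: 64810/34237 ≈ 1.8930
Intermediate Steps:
x/t = 64810/34237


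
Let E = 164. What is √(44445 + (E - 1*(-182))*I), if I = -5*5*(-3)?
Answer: 19*√195 ≈ 265.32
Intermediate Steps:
I = 75 (I = -25*(-3) = 75)
√(44445 + (E - 1*(-182))*I) = √(44445 + (164 - 1*(-182))*75) = √(44445 + (164 + 182)*75) = √(44445 + 346*75) = √(44445 + 25950) = √70395 = 19*√195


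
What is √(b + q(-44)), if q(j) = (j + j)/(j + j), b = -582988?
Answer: I*√582987 ≈ 763.54*I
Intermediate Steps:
q(j) = 1 (q(j) = (2*j)/((2*j)) = (2*j)*(1/(2*j)) = 1)
√(b + q(-44)) = √(-582988 + 1) = √(-582987) = I*√582987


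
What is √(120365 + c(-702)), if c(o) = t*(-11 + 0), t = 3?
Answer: 2*√30083 ≈ 346.89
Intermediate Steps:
c(o) = -33 (c(o) = 3*(-11 + 0) = 3*(-11) = -33)
√(120365 + c(-702)) = √(120365 - 33) = √120332 = 2*√30083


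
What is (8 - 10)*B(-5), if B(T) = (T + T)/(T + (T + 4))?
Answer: -10/3 ≈ -3.3333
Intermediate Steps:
B(T) = 2*T/(4 + 2*T) (B(T) = (2*T)/(T + (4 + T)) = (2*T)/(4 + 2*T) = 2*T/(4 + 2*T))
(8 - 10)*B(-5) = (8 - 10)*(-5/(2 - 5)) = -(-10)/(-3) = -(-10)*(-1)/3 = -2*5/3 = -10/3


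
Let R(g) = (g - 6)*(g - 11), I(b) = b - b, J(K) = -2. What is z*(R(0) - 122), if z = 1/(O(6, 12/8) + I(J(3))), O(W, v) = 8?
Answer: -7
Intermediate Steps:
I(b) = 0
R(g) = (-11 + g)*(-6 + g) (R(g) = (-6 + g)*(-11 + g) = (-11 + g)*(-6 + g))
z = ⅛ (z = 1/(8 + 0) = 1/8 = ⅛ ≈ 0.12500)
z*(R(0) - 122) = ((66 + 0² - 17*0) - 122)/8 = ((66 + 0 + 0) - 122)/8 = (66 - 122)/8 = (⅛)*(-56) = -7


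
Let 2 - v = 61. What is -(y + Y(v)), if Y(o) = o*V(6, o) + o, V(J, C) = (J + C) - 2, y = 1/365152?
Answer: -1163374273/365152 ≈ -3186.0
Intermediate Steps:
y = 1/365152 ≈ 2.7386e-6
v = -59 (v = 2 - 1*61 = 2 - 61 = -59)
V(J, C) = -2 + C + J (V(J, C) = (C + J) - 2 = -2 + C + J)
Y(o) = o + o*(4 + o) (Y(o) = o*(-2 + o + 6) + o = o*(4 + o) + o = o + o*(4 + o))
-(y + Y(v)) = -(1/365152 - 59*(5 - 59)) = -(1/365152 - 59*(-54)) = -(1/365152 + 3186) = -1*1163374273/365152 = -1163374273/365152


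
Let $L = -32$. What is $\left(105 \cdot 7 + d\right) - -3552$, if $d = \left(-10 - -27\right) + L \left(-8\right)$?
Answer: $4560$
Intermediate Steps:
$d = 273$ ($d = \left(-10 - -27\right) - -256 = \left(-10 + 27\right) + 256 = 17 + 256 = 273$)
$\left(105 \cdot 7 + d\right) - -3552 = \left(105 \cdot 7 + 273\right) - -3552 = \left(735 + 273\right) + 3552 = 1008 + 3552 = 4560$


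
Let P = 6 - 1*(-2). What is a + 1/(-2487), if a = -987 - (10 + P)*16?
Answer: -3170926/2487 ≈ -1275.0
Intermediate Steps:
P = 8 (P = 6 + 2 = 8)
a = -1275 (a = -987 - (10 + 8)*16 = -987 - 18*16 = -987 - 1*288 = -987 - 288 = -1275)
a + 1/(-2487) = -1275 + 1/(-2487) = -1275 - 1/2487 = -3170926/2487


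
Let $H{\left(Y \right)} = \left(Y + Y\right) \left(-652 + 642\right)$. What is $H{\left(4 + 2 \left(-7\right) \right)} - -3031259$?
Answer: $3031459$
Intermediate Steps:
$H{\left(Y \right)} = - 20 Y$ ($H{\left(Y \right)} = 2 Y \left(-10\right) = - 20 Y$)
$H{\left(4 + 2 \left(-7\right) \right)} - -3031259 = - 20 \left(4 + 2 \left(-7\right)\right) - -3031259 = - 20 \left(4 - 14\right) + 3031259 = \left(-20\right) \left(-10\right) + 3031259 = 200 + 3031259 = 3031459$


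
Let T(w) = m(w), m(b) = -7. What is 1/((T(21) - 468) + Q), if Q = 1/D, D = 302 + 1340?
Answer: -1642/779949 ≈ -0.0021053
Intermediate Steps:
D = 1642
T(w) = -7
Q = 1/1642 ≈ 0.00060901
1/((T(21) - 468) + Q) = 1/((-7 - 468) + 1/1642) = 1/(-475 + 1/1642) = 1/(-779949/1642) = -1642/779949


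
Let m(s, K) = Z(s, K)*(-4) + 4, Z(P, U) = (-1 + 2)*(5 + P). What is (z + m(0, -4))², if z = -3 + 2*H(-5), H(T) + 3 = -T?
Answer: 225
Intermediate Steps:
Z(P, U) = 5 + P (Z(P, U) = 1*(5 + P) = 5 + P)
H(T) = -3 - T
z = 1 (z = -3 + 2*(-3 - 1*(-5)) = -3 + 2*(-3 + 5) = -3 + 2*2 = -3 + 4 = 1)
m(s, K) = -16 - 4*s (m(s, K) = (5 + s)*(-4) + 4 = (-20 - 4*s) + 4 = -16 - 4*s)
(z + m(0, -4))² = (1 + (-16 - 4*0))² = (1 + (-16 + 0))² = (1 - 16)² = (-15)² = 225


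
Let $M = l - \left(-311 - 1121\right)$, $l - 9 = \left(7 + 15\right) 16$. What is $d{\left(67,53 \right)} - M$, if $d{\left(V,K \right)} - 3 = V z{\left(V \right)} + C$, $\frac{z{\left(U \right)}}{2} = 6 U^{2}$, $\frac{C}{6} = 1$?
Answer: $3607372$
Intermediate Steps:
$C = 6$ ($C = 6 \cdot 1 = 6$)
$z{\left(U \right)} = 12 U^{2}$ ($z{\left(U \right)} = 2 \cdot 6 U^{2} = 12 U^{2}$)
$l = 361$ ($l = 9 + \left(7 + 15\right) 16 = 9 + 22 \cdot 16 = 9 + 352 = 361$)
$d{\left(V,K \right)} = 9 + 12 V^{3}$ ($d{\left(V,K \right)} = 3 + \left(V 12 V^{2} + 6\right) = 3 + \left(12 V^{3} + 6\right) = 3 + \left(6 + 12 V^{3}\right) = 9 + 12 V^{3}$)
$M = 1793$ ($M = 361 - \left(-311 - 1121\right) = 361 - -1432 = 361 + 1432 = 1793$)
$d{\left(67,53 \right)} - M = \left(9 + 12 \cdot 67^{3}\right) - 1793 = \left(9 + 12 \cdot 300763\right) - 1793 = \left(9 + 3609156\right) - 1793 = 3609165 - 1793 = 3607372$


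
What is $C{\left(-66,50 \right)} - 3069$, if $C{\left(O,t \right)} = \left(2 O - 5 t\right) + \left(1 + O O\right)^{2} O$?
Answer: $-1252911085$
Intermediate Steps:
$C{\left(O,t \right)} = - 5 t + 2 O + O \left(1 + O^{2}\right)^{2}$ ($C{\left(O,t \right)} = \left(- 5 t + 2 O\right) + \left(1 + O^{2}\right)^{2} O = \left(- 5 t + 2 O\right) + O \left(1 + O^{2}\right)^{2} = - 5 t + 2 O + O \left(1 + O^{2}\right)^{2}$)
$C{\left(-66,50 \right)} - 3069 = \left(\left(-5\right) 50 + 2 \left(-66\right) - 66 \left(1 + \left(-66\right)^{2}\right)^{2}\right) - 3069 = \left(-250 - 132 - 66 \left(1 + 4356\right)^{2}\right) - 3069 = \left(-250 - 132 - 66 \cdot 4357^{2}\right) - 3069 = \left(-250 - 132 - 1252907634\right) - 3069 = -1252908016 - 3069 = -1252911085$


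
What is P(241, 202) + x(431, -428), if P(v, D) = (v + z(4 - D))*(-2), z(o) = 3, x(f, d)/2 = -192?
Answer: -872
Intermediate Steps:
x(f, d) = -384 (x(f, d) = 2*(-192) = -384)
P(v, D) = -6 - 2*v (P(v, D) = (v + 3)*(-2) = (3 + v)*(-2) = -6 - 2*v)
P(241, 202) + x(431, -428) = (-6 - 2*241) - 384 = (-6 - 482) - 384 = -488 - 384 = -872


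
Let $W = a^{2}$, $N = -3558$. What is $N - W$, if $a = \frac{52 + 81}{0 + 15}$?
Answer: $- \frac{818239}{225} \approx -3636.6$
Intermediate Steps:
$a = \frac{133}{15} \approx 8.8667$
$W = \frac{17689}{225}$ ($W = \left(\frac{133}{15}\right)^{2} = \frac{17689}{225} \approx 78.618$)
$N - W = -3558 - \frac{17689}{225} = - \frac{818239}{225}$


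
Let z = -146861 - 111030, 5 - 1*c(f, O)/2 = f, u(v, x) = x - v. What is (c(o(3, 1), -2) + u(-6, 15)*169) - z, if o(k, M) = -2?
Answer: 261454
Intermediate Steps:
c(f, O) = 10 - 2*f
z = -257891
(c(o(3, 1), -2) + u(-6, 15)*169) - z = ((10 - 2*(-2)) + (15 - 1*(-6))*169) - 1*(-257891) = ((10 + 4) + (15 + 6)*169) + 257891 = (14 + 21*169) + 257891 = (14 + 3549) + 257891 = 3563 + 257891 = 261454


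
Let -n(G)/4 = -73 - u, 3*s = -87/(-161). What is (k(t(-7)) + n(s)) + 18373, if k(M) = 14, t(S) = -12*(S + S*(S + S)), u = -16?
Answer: 18615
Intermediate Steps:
t(S) = -24*S² - 12*S (t(S) = -12*(S + S*(2*S)) = -12*(S + 2*S²) = -24*S² - 12*S)
s = 29/161 (s = (-87/(-161))/3 = (-87*(-1/161))/3 = (⅓)*(87/161) = 29/161 ≈ 0.18012)
n(G) = 228 (n(G) = -4*(-73 - 1*(-16)) = -4*(-73 + 16) = -4*(-57) = 228)
(k(t(-7)) + n(s)) + 18373 = (14 + 228) + 18373 = 242 + 18373 = 18615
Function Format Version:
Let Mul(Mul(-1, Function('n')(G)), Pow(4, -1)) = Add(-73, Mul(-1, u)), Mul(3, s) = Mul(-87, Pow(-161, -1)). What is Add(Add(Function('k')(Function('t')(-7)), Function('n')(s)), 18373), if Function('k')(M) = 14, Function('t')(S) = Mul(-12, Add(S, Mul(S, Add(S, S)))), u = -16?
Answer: 18615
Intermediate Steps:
Function('t')(S) = Add(Mul(-24, Pow(S, 2)), Mul(-12, S)) (Function('t')(S) = Mul(-12, Add(S, Mul(S, Mul(2, S)))) = Mul(-12, Add(S, Mul(2, Pow(S, 2)))) = Add(Mul(-24, Pow(S, 2)), Mul(-12, S)))
s = Rational(29, 161) (s = Mul(Rational(1, 3), Mul(-87, Pow(-161, -1))) = Mul(Rational(1, 3), Mul(-87, Rational(-1, 161))) = Mul(Rational(1, 3), Rational(87, 161)) = Rational(29, 161) ≈ 0.18012)
Function('n')(G) = 228 (Function('n')(G) = Mul(-4, Add(-73, Mul(-1, -16))) = Mul(-4, Add(-73, 16)) = Mul(-4, -57) = 228)
Add(Add(Function('k')(Function('t')(-7)), Function('n')(s)), 18373) = Add(Add(14, 228), 18373) = Add(242, 18373) = 18615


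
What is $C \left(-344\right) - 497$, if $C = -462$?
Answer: $158431$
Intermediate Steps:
$C \left(-344\right) - 497 = \left(-462\right) \left(-344\right) - 497 = 158928 - 497 = 158431$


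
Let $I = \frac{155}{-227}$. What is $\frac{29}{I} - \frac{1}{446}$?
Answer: $- \frac{2936173}{69130} \approx -42.473$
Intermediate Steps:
$I = - \frac{155}{227}$ ($I = 155 \left(- \frac{1}{227}\right) = - \frac{155}{227} \approx -0.68282$)
$\frac{29}{I} - \frac{1}{446} = \frac{29}{- \frac{155}{227}} - \frac{1}{446} = 29 \left(- \frac{227}{155}\right) - \frac{1}{446} = - \frac{6583}{155} - \frac{1}{446} = - \frac{2936173}{69130}$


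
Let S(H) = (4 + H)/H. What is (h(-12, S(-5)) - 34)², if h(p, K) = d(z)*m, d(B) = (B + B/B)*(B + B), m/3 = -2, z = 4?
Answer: 75076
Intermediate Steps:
m = -6 (m = 3*(-2) = -6)
d(B) = 2*B*(1 + B) (d(B) = (B + 1)*(2*B) = (1 + B)*(2*B) = 2*B*(1 + B))
S(H) = (4 + H)/H
h(p, K) = -240 (h(p, K) = (2*4*(1 + 4))*(-6) = (2*4*5)*(-6) = 40*(-6) = -240)
(h(-12, S(-5)) - 34)² = (-240 - 34)² = (-274)² = 75076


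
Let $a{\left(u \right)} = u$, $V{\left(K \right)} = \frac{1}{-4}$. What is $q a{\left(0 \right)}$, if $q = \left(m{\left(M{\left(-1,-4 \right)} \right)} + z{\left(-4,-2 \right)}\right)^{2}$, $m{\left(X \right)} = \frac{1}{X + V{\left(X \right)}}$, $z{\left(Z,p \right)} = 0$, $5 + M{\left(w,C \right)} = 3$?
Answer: $0$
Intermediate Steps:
$M{\left(w,C \right)} = -2$ ($M{\left(w,C \right)} = -5 + 3 = -2$)
$V{\left(K \right)} = - \frac{1}{4}$
$m{\left(X \right)} = \frac{1}{- \frac{1}{4} + X}$ ($m{\left(X \right)} = \frac{1}{X - \frac{1}{4}} = \frac{1}{- \frac{1}{4} + X}$)
$q = \frac{16}{81}$ ($q = \left(\frac{4}{-1 + 4 \left(-2\right)} + 0\right)^{2} = \left(\frac{4}{-1 - 8} + 0\right)^{2} = \left(\frac{4}{-9} + 0\right)^{2} = \left(4 \left(- \frac{1}{9}\right) + 0\right)^{2} = \left(- \frac{4}{9} + 0\right)^{2} = \left(- \frac{4}{9}\right)^{2} = \frac{16}{81} \approx 0.19753$)
$q a{\left(0 \right)} = \frac{16}{81} \cdot 0 = 0$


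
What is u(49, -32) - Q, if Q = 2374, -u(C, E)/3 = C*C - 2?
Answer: -9571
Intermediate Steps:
u(C, E) = 6 - 3*C**2 (u(C, E) = -3*(C*C - 2) = -3*(C**2 - 2) = -3*(-2 + C**2) = 6 - 3*C**2)
u(49, -32) - Q = (6 - 3*49**2) - 1*2374 = (6 - 3*2401) - 2374 = (6 - 7203) - 2374 = -7197 - 2374 = -9571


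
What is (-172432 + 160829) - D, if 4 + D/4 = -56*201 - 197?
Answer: 34225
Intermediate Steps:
D = -45828 (D = -16 + 4*(-56*201 - 197) = -16 + 4*(-11256 - 197) = -16 + 4*(-11453) = -16 - 45812 = -45828)
(-172432 + 160829) - D = (-172432 + 160829) - 1*(-45828) = -11603 + 45828 = 34225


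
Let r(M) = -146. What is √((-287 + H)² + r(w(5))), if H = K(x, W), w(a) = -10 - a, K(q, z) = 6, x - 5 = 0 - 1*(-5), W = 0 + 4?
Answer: √78815 ≈ 280.74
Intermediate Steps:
W = 4
x = 10 (x = 5 + (0 - 1*(-5)) = 5 + (0 + 5) = 5 + 5 = 10)
H = 6
√((-287 + H)² + r(w(5))) = √((-287 + 6)² - 146) = √((-281)² - 146) = √(78961 - 146) = √78815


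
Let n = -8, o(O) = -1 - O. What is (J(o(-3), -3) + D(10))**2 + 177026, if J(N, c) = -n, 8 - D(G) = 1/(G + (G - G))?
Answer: 17727881/100 ≈ 1.7728e+5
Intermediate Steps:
D(G) = 8 - 1/G (D(G) = 8 - 1/(G + (G - G)) = 8 - 1/(G + 0) = 8 - 1/G)
J(N, c) = 8 (J(N, c) = -1*(-8) = 8)
(J(o(-3), -3) + D(10))**2 + 177026 = (8 + (8 - 1/10))**2 + 177026 = (8 + 79/10)**2 + 177026 = (159/10)**2 + 177026 = 25281/100 + 177026 = 17727881/100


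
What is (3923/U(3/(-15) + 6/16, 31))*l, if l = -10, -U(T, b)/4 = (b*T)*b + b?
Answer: 392300/7967 ≈ 49.241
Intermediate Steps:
U(T, b) = -4*b - 4*T*b² (U(T, b) = -4*((b*T)*b + b) = -4*((T*b)*b + b) = -4*(T*b² + b) = -4*(b + T*b²) = -4*b - 4*T*b²)
(3923/U(3/(-15) + 6/16, 31))*l = (3923/((-4*31*(1 + (3/(-15) + 6/16)*31))))*(-10) = (3923/((-4*31*(1 + (3*(-1/15) + 6*(1/16))*31))))*(-10) = (3923/((-4*31*(1 + (-⅕ + 3/8)*31))))*(-10) = (3923/((-4*31*(1 + (7/40)*31))))*(-10) = (3923/((-4*31*(1 + 217/40))))*(-10) = (3923/((-4*31*257/40)))*(-10) = (3923/(-7967/10))*(-10) = (3923*(-10/7967))*(-10) = -39230/7967*(-10) = 392300/7967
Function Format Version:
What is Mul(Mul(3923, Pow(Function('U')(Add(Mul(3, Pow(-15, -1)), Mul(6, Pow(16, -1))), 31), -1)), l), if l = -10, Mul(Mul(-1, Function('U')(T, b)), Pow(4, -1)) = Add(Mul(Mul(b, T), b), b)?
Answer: Rational(392300, 7967) ≈ 49.241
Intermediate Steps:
Function('U')(T, b) = Add(Mul(-4, b), Mul(-4, T, Pow(b, 2))) (Function('U')(T, b) = Mul(-4, Add(Mul(Mul(b, T), b), b)) = Mul(-4, Add(Mul(Mul(T, b), b), b)) = Mul(-4, Add(Mul(T, Pow(b, 2)), b)) = Mul(-4, Add(b, Mul(T, Pow(b, 2)))) = Add(Mul(-4, b), Mul(-4, T, Pow(b, 2))))
Mul(Mul(3923, Pow(Function('U')(Add(Mul(3, Pow(-15, -1)), Mul(6, Pow(16, -1))), 31), -1)), l) = Mul(Mul(3923, Pow(Mul(-4, 31, Add(1, Mul(Add(Mul(3, Pow(-15, -1)), Mul(6, Pow(16, -1))), 31))), -1)), -10) = Mul(Mul(3923, Pow(Mul(-4, 31, Add(1, Mul(Add(Mul(3, Rational(-1, 15)), Mul(6, Rational(1, 16))), 31))), -1)), -10) = Mul(Mul(3923, Pow(Mul(-4, 31, Add(1, Mul(Add(Rational(-1, 5), Rational(3, 8)), 31))), -1)), -10) = Mul(Mul(3923, Pow(Mul(-4, 31, Add(1, Mul(Rational(7, 40), 31))), -1)), -10) = Mul(Mul(3923, Pow(Mul(-4, 31, Add(1, Rational(217, 40))), -1)), -10) = Mul(Mul(3923, Pow(Mul(-4, 31, Rational(257, 40)), -1)), -10) = Mul(Mul(3923, Pow(Rational(-7967, 10), -1)), -10) = Mul(Mul(3923, Rational(-10, 7967)), -10) = Mul(Rational(-39230, 7967), -10) = Rational(392300, 7967)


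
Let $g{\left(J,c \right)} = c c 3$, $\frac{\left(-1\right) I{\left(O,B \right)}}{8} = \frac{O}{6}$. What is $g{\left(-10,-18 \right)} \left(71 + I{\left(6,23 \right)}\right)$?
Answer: $61236$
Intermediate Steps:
$I{\left(O,B \right)} = - \frac{4 O}{3}$ ($I{\left(O,B \right)} = - 8 \frac{O}{6} = - \frac{4 O}{3}$)
$g{\left(J,c \right)} = 3 c^{2}$ ($g{\left(J,c \right)} = c^{2} \cdot 3 = 3 c^{2}$)
$g{\left(-10,-18 \right)} \left(71 + I{\left(6,23 \right)}\right) = 3 \left(-18\right)^{2} \left(71 - 8\right) = 3 \cdot 324 \left(71 - 8\right) = 972 \cdot 63 = 61236$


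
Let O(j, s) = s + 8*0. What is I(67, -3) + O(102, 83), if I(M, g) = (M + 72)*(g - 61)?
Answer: -8813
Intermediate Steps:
I(M, g) = (-61 + g)*(72 + M) (I(M, g) = (72 + M)*(-61 + g) = (-61 + g)*(72 + M))
O(j, s) = s (O(j, s) = s + 0 = s)
I(67, -3) + O(102, 83) = (-4392 - 61*67 + 72*(-3) + 67*(-3)) + 83 = (-4392 - 4087 - 216 - 201) + 83 = -8896 + 83 = -8813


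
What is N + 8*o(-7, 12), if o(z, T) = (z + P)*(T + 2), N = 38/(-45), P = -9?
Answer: -80678/45 ≈ -1792.8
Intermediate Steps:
N = -38/45 (N = 38*(-1/45) = -38/45 ≈ -0.84444)
o(z, T) = (-9 + z)*(2 + T) (o(z, T) = (z - 9)*(T + 2) = (-9 + z)*(2 + T))
N + 8*o(-7, 12) = -38/45 + 8*(-18 - 9*12 + 2*(-7) + 12*(-7)) = -38/45 + 8*(-18 - 108 - 14 - 84) = -38/45 + 8*(-224) = -38/45 - 1792 = -80678/45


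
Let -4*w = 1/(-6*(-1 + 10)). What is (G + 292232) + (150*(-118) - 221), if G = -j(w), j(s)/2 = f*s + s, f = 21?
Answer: 14812783/54 ≈ 2.7431e+5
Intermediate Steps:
w = 1/216 (w = -(-1/(6*(-1 + 10)))/4 = -1/(4*((-6*9))) = -¼/(-54) = -¼*(-1/54) = 1/216 ≈ 0.0046296)
j(s) = 44*s (j(s) = 2*(21*s + s) = 2*(22*s) = 44*s)
G = -11/54 (G = -44/216 = -1*11/54 = -11/54 ≈ -0.20370)
(G + 292232) + (150*(-118) - 221) = (-11/54 + 292232) + (150*(-118) - 221) = 15780517/54 + (-17700 - 221) = 15780517/54 - 17921 = 14812783/54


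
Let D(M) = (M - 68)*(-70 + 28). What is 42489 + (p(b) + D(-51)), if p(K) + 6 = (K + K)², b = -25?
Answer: 49981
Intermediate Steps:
p(K) = -6 + 4*K² (p(K) = -6 + (K + K)² = -6 + (2*K)² = -6 + 4*K²)
D(M) = 2856 - 42*M (D(M) = (-68 + M)*(-42) = 2856 - 42*M)
42489 + (p(b) + D(-51)) = 42489 + ((-6 + 4*(-25)²) + (2856 - 42*(-51))) = 42489 + ((-6 + 4*625) + (2856 + 2142)) = 42489 + ((-6 + 2500) + 4998) = 42489 + (2494 + 4998) = 42489 + 7492 = 49981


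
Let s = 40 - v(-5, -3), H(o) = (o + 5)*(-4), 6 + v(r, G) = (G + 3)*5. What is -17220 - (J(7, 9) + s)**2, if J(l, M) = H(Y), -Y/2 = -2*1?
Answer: -17320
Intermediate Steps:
Y = 4 (Y = -(-4) = -2*(-2) = 4)
v(r, G) = 9 + 5*G (v(r, G) = -6 + (G + 3)*5 = -6 + (3 + G)*5 = -6 + (15 + 5*G) = 9 + 5*G)
H(o) = -20 - 4*o (H(o) = (5 + o)*(-4) = -20 - 4*o)
J(l, M) = -36 (J(l, M) = -20 - 4*4 = -20 - 16 = -36)
s = 46 (s = 40 - (9 + 5*(-3)) = 40 - (9 - 15) = 40 - 1*(-6) = 40 + 6 = 46)
-17220 - (J(7, 9) + s)**2 = -17220 - (-36 + 46)**2 = -17220 - 1*10**2 = -17220 - 1*100 = -17220 - 100 = -17320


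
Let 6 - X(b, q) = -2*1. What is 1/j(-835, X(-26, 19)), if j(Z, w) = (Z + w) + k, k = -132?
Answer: -1/959 ≈ -0.0010428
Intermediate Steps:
X(b, q) = 8 (X(b, q) = 6 - (-2) = 6 - 1*(-2) = 6 + 2 = 8)
j(Z, w) = -132 + Z + w (j(Z, w) = (Z + w) - 132 = -132 + Z + w)
1/j(-835, X(-26, 19)) = 1/(-132 - 835 + 8) = 1/(-959) = -1/959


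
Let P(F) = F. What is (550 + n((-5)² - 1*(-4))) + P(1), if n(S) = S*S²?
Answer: 24940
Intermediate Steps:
n(S) = S³
(550 + n((-5)² - 1*(-4))) + P(1) = (550 + ((-5)² - 1*(-4))³) + 1 = (550 + (25 + 4)³) + 1 = (550 + 29³) + 1 = (550 + 24389) + 1 = 24939 + 1 = 24940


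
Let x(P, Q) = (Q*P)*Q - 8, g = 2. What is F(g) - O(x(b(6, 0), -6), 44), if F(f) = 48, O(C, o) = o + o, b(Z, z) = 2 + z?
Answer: -40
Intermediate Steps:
x(P, Q) = -8 + P*Q² (x(P, Q) = (P*Q)*Q - 8 = P*Q² - 8 = -8 + P*Q²)
O(C, o) = 2*o
F(g) - O(x(b(6, 0), -6), 44) = 48 - 2*44 = 48 - 1*88 = 48 - 88 = -40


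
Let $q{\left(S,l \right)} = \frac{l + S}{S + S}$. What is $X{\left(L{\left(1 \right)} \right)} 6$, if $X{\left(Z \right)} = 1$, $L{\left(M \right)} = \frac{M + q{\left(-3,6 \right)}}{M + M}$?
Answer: $6$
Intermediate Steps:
$q{\left(S,l \right)} = \frac{S + l}{2 S}$
$L{\left(M \right)} = \frac{- \frac{1}{2} + M}{2 M}$ ($L{\left(M \right)} = \frac{M + \frac{-3 + 6}{2 \left(-3\right)}}{M + M} = \frac{M + \frac{1}{2} \left(- \frac{1}{3}\right) 3}{2 M} = \left(M - \frac{1}{2}\right) \frac{1}{2 M} = \left(- \frac{1}{2} + M\right) \frac{1}{2 M} = \frac{- \frac{1}{2} + M}{2 M}$)
$X{\left(L{\left(1 \right)} \right)} 6 = 1 \cdot 6 = 6$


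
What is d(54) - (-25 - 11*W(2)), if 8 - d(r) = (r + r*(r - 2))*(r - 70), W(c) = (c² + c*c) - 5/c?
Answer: 91771/2 ≈ 45886.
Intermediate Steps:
W(c) = -5/c + 2*c² (W(c) = (c² + c²) - 5/c = 2*c² - 5/c = -5/c + 2*c²)
d(r) = 8 - (-70 + r)*(r + r*(-2 + r)) (d(r) = 8 - (r + r*(r - 2))*(r - 70) = 8 - (r + r*(-2 + r))*(-70 + r) = 8 - (-70 + r)*(r + r*(-2 + r)))
d(54) - (-25 - 11*W(2)) = (8 - 1*54³ - 70*54 + 71*54²) - (-25 - 11*(-5 + 2*2³)/2) = (8 - 1*157464 - 3780 + 71*2916) - (-25 - 11*(-5 + 2*8)/2) = (8 - 157464 - 3780 + 207036) - (-25 - 11*(-5 + 16)/2) = 45800 - (-25 - 11*11/2) = 45800 - (-25 - 121/2) = 45800 - 1*(-171/2) = 45800 + 171/2 = 91771/2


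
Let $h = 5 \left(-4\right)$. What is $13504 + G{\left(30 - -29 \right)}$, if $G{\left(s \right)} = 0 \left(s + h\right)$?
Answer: $13504$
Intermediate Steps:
$h = -20$
$G{\left(s \right)} = 0$ ($G{\left(s \right)} = 0 \left(s - 20\right) = 0 \left(-20 + s\right) = 0$)
$13504 + G{\left(30 - -29 \right)} = 13504 + 0 = 13504$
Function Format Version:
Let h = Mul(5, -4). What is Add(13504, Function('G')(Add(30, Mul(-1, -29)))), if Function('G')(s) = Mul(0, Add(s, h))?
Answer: 13504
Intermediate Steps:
h = -20
Function('G')(s) = 0 (Function('G')(s) = Mul(0, Add(s, -20)) = Mul(0, Add(-20, s)) = 0)
Add(13504, Function('G')(Add(30, Mul(-1, -29)))) = Add(13504, 0) = 13504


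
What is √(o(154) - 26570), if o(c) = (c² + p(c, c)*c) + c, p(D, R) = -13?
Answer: I*√4702 ≈ 68.571*I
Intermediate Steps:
o(c) = c² - 12*c (o(c) = (c² - 13*c) + c = c² - 12*c)
√(o(154) - 26570) = √(154*(-12 + 154) - 26570) = √(154*142 - 26570) = √(21868 - 26570) = √(-4702) = I*√4702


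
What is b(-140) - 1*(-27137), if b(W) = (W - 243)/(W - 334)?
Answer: 12863321/474 ≈ 27138.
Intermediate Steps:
b(W) = (-243 + W)/(-334 + W)
b(-140) - 1*(-27137) = (-243 - 140)/(-334 - 140) - 1*(-27137) = -383/(-474) + 27137 = -1/474*(-383) + 27137 = 383/474 + 27137 = 12863321/474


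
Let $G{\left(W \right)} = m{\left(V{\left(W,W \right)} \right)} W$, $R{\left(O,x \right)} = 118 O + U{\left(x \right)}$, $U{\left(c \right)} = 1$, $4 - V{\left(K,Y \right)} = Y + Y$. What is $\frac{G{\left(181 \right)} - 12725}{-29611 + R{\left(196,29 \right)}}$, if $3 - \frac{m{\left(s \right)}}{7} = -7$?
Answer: $\frac{55}{6482} \approx 0.008485$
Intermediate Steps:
$V{\left(K,Y \right)} = 4 - 2 Y$ ($V{\left(K,Y \right)} = 4 - \left(Y + Y\right) = 4 - 2 Y$)
$m{\left(s \right)} = 70$ ($m{\left(s \right)} = 21 - -49 = 21 + 49 = 70$)
$R{\left(O,x \right)} = 1 + 118 O$ ($R{\left(O,x \right)} = 118 O + 1 = 1 + 118 O$)
$G{\left(W \right)} = 70 W$
$\frac{G{\left(181 \right)} - 12725}{-29611 + R{\left(196,29 \right)}} = \frac{70 \cdot 181 - 12725}{-29611 + \left(1 + 118 \cdot 196\right)} = \frac{12670 - 12725}{-29611 + \left(1 + 23128\right)} = - \frac{55}{-29611 + 23129} = - \frac{55}{-6482} = \left(-55\right) \left(- \frac{1}{6482}\right) = \frac{55}{6482}$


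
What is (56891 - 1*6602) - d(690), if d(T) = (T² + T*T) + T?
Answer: -902601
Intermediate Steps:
d(T) = T + 2*T² (d(T) = (T² + T²) + T = 2*T² + T = T + 2*T²)
(56891 - 1*6602) - d(690) = (56891 - 1*6602) - 690*(1 + 2*690) = (56891 - 6602) - 690*(1 + 1380) = 50289 - 690*1381 = 50289 - 1*952890 = 50289 - 952890 = -902601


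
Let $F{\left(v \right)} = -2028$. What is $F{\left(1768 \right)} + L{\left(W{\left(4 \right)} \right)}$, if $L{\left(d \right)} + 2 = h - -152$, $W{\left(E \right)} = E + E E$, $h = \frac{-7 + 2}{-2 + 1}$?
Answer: $-1873$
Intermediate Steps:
$h = 5$ ($h = - \frac{5}{-1} = \left(-5\right) \left(-1\right) = 5$)
$W{\left(E \right)} = E + E^{2}$
$L{\left(d \right)} = 155$ ($L{\left(d \right)} = -2 + \left(5 - -152\right) = -2 + \left(5 + 152\right) = -2 + 157 = 155$)
$F{\left(1768 \right)} + L{\left(W{\left(4 \right)} \right)} = -2028 + 155 = -1873$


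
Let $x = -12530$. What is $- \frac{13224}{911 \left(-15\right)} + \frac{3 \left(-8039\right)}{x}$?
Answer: $\frac{6603407}{2282966} \approx 2.8925$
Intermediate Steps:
$- \frac{13224}{911 \left(-15\right)} + \frac{3 \left(-8039\right)}{x} = - \frac{13224}{911 \left(-15\right)} + \frac{3 \left(-8039\right)}{-12530} = - \frac{13224}{-13665} - - \frac{24117}{12530} = \left(-13224\right) \left(- \frac{1}{13665}\right) + \frac{24117}{12530} = \frac{4408}{4555} + \frac{24117}{12530} = \frac{6603407}{2282966}$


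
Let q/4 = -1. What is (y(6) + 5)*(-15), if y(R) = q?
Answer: -15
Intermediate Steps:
q = -4 (q = 4*(-1) = -4)
y(R) = -4
(y(6) + 5)*(-15) = (-4 + 5)*(-15) = 1*(-15) = -15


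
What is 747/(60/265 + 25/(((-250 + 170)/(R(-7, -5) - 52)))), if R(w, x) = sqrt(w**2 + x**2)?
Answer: 4425323616/95010067 + 83932920*sqrt(74)/95010067 ≈ 54.177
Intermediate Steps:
747/(60/265 + 25/(((-250 + 170)/(R(-7, -5) - 52)))) = 747/(60/265 + 25/(((-250 + 170)/(sqrt((-7)**2 + (-5)**2) - 52)))) = 747/(60*(1/265) + 25/((-80/(sqrt(49 + 25) - 52)))) = 747/(12/53 + 25/((-80/(sqrt(74) - 52)))) = 747/(12/53 + 25/((-80/(-52 + sqrt(74))))) = 747/(12/53 + 25*(13/20 - sqrt(74)/80)) = 747/(12/53 + (65/4 - 5*sqrt(74)/16)) = 747/(3493/212 - 5*sqrt(74)/16)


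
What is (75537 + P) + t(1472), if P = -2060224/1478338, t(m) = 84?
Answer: 55895668837/739169 ≈ 75620.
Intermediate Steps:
P = -1030112/739169 (P = -2060224*1/1478338 = -1030112/739169 ≈ -1.3936)
(75537 + P) + t(1472) = (75537 - 1030112/739169) + 84 = 55833578641/739169 + 84 = 55895668837/739169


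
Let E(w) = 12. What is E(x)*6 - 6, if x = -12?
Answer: 66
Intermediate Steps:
E(x)*6 - 6 = 12*6 - 6 = 72 - 6 = 66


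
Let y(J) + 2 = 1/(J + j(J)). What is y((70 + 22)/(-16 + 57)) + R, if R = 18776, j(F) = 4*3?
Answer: 10964057/584 ≈ 18774.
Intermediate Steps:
j(F) = 12
y(J) = -2 + 1/(12 + J) (y(J) = -2 + 1/(J + 12) = -2 + 1/(12 + J))
y((70 + 22)/(-16 + 57)) + R = (-23 - 2*(70 + 22)/(-16 + 57))/(12 + (70 + 22)/(-16 + 57)) + 18776 = (-23 - 184/41)/(12 + 92/41) + 18776 = (-23 - 184/41)/(12 + 92*(1/41)) + 18776 = (-23 - 2*92/41)/(12 + 92/41) + 18776 = (-23 - 184/41)/(584/41) + 18776 = (41/584)*(-1127/41) + 18776 = -1127/584 + 18776 = 10964057/584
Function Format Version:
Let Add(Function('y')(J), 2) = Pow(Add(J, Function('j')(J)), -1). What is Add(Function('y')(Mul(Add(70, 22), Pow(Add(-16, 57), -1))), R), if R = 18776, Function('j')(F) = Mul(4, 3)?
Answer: Rational(10964057, 584) ≈ 18774.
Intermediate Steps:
Function('j')(F) = 12
Function('y')(J) = Add(-2, Pow(Add(12, J), -1)) (Function('y')(J) = Add(-2, Pow(Add(J, 12), -1)) = Add(-2, Pow(Add(12, J), -1)))
Add(Function('y')(Mul(Add(70, 22), Pow(Add(-16, 57), -1))), R) = Add(Mul(Pow(Add(12, Mul(Add(70, 22), Pow(Add(-16, 57), -1))), -1), Add(-23, Mul(-2, Mul(Add(70, 22), Pow(Add(-16, 57), -1))))), 18776) = Add(Mul(Pow(Add(12, Mul(92, Pow(41, -1))), -1), Add(-23, Mul(-2, Mul(92, Pow(41, -1))))), 18776) = Add(Mul(Pow(Add(12, Mul(92, Rational(1, 41))), -1), Add(-23, Mul(-2, Mul(92, Rational(1, 41))))), 18776) = Add(Mul(Pow(Add(12, Rational(92, 41)), -1), Add(-23, Mul(-2, Rational(92, 41)))), 18776) = Add(Mul(Pow(Rational(584, 41), -1), Add(-23, Rational(-184, 41))), 18776) = Add(Mul(Rational(41, 584), Rational(-1127, 41)), 18776) = Add(Rational(-1127, 584), 18776) = Rational(10964057, 584)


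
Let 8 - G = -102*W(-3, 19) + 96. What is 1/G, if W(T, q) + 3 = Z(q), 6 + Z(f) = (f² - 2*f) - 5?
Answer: 1/31430 ≈ 3.1817e-5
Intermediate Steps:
Z(f) = -11 + f² - 2*f (Z(f) = -6 + ((f² - 2*f) - 5) = -6 + (-5 + f² - 2*f) = -11 + f² - 2*f)
W(T, q) = -14 + q² - 2*q (W(T, q) = -3 + (-11 + q² - 2*q) = -14 + q² - 2*q)
G = 31430 (G = 8 - (-102*(-14 + 19² - 2*19) + 96) = 8 - (-102*(-14 + 361 - 38) + 96) = 8 - (-102*309 + 96) = 8 - (-31518 + 96) = 8 - 1*(-31422) = 8 + 31422 = 31430)
1/G = 1/31430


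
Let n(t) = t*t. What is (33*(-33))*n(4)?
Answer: -17424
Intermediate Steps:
n(t) = t**2
(33*(-33))*n(4) = (33*(-33))*4**2 = -1089*16 = -17424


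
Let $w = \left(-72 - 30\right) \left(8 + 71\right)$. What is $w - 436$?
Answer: $-8494$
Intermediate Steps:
$w = -8058$ ($w = \left(-102\right) 79 = -8058$)
$w - 436 = -8058 - 436 = -8494$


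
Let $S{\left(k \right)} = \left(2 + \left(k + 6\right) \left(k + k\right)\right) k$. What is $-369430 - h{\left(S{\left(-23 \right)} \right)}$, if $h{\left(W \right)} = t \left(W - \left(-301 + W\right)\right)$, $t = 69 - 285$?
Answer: $-304414$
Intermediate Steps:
$t = -216$
$S{\left(k \right)} = k \left(2 + 2 k \left(6 + k\right)\right)$ ($S{\left(k \right)} = \left(2 + \left(6 + k\right) 2 k\right) k = \left(2 + 2 k \left(6 + k\right)\right) k = k \left(2 + 2 k \left(6 + k\right)\right)$)
$h{\left(W \right)} = -65016$ ($h{\left(W \right)} = - 216 \left(W - \left(-301 + W\right)\right) = \left(-216\right) 301 = -65016$)
$-369430 - h{\left(S{\left(-23 \right)} \right)} = -369430 - -65016 = -369430 + 65016 = -304414$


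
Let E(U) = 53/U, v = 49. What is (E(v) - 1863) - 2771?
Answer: -227013/49 ≈ -4632.9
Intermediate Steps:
(E(v) - 1863) - 2771 = (53/49 - 1863) - 2771 = -91234/49 - 2771 = -227013/49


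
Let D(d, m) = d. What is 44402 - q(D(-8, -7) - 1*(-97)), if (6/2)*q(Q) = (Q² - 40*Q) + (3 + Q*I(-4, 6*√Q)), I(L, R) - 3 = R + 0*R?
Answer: 128575/3 - 178*√89 ≈ 41179.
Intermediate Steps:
I(L, R) = 3 + R (I(L, R) = 3 + (R + 0*R) = 3 + (R + 0) = 3 + R)
q(Q) = 1 - 40*Q/3 + Q²/3 + Q*(3 + 6*√Q)/3 (q(Q) = ((Q² - 40*Q) + (3 + Q*(3 + 6*√Q)))/3 = (3 + Q² - 40*Q + Q*(3 + 6*√Q))/3 = 1 - 40*Q/3 + Q²/3 + Q*(3 + 6*√Q)/3)
44402 - q(D(-8, -7) - 1*(-97)) = 44402 - (1 + 2*(-8 - 1*(-97))^(3/2) - 37*(-8 - 1*(-97))/3 + (-8 - 1*(-97))²/3) = 44402 - (1 + 2*(-8 + 97)^(3/2) - 37*(-8 + 97)/3 + (-8 + 97)²/3) = 44402 - (1 + 2*89^(3/2) - 37/3*89 + (⅓)*89²) = 44402 - (1 + 2*(89*√89) - 3293/3 + (⅓)*7921) = 44402 - (1 + 178*√89 - 3293/3 + 7921/3) = 44402 - (4631/3 + 178*√89) = 44402 + (-4631/3 - 178*√89) = 128575/3 - 178*√89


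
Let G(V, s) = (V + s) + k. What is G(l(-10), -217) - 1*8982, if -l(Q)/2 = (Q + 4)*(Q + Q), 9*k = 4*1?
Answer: -84947/9 ≈ -9438.6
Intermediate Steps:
k = 4/9 (k = (4*1)/9 = (1/9)*4 = 4/9 ≈ 0.44444)
l(Q) = -4*Q*(4 + Q) (l(Q) = -2*(Q + 4)*(Q + Q) = -2*(4 + Q)*2*Q = -4*Q*(4 + Q))
G(V, s) = 4/9 + V + s (G(V, s) = (V + s) + 4/9 = 4/9 + V + s)
G(l(-10), -217) - 1*8982 = (4/9 - 4*(-10)*(4 - 10) - 217) - 1*8982 = (4/9 - 4*(-10)*(-6) - 217) - 8982 = (4/9 - 240 - 217) - 8982 = -4109/9 - 8982 = -84947/9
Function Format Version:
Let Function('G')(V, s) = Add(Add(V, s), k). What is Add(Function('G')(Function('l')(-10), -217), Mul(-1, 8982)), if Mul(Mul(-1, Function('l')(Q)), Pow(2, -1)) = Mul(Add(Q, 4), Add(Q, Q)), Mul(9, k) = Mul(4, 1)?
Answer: Rational(-84947, 9) ≈ -9438.6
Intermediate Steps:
k = Rational(4, 9) (k = Mul(Rational(1, 9), Mul(4, 1)) = Mul(Rational(1, 9), 4) = Rational(4, 9) ≈ 0.44444)
Function('l')(Q) = Mul(-4, Q, Add(4, Q)) (Function('l')(Q) = Mul(-2, Mul(Add(Q, 4), Add(Q, Q))) = Mul(-2, Mul(Add(4, Q), Mul(2, Q))) = Mul(-2, Mul(2, Q, Add(4, Q))) = Mul(-4, Q, Add(4, Q)))
Function('G')(V, s) = Add(Rational(4, 9), V, s) (Function('G')(V, s) = Add(Add(V, s), Rational(4, 9)) = Add(Rational(4, 9), V, s))
Add(Function('G')(Function('l')(-10), -217), Mul(-1, 8982)) = Add(Add(Rational(4, 9), Mul(-4, -10, Add(4, -10)), -217), Mul(-1, 8982)) = Add(Add(Rational(4, 9), Mul(-4, -10, -6), -217), -8982) = Add(Add(Rational(4, 9), -240, -217), -8982) = Add(Rational(-4109, 9), -8982) = Rational(-84947, 9)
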